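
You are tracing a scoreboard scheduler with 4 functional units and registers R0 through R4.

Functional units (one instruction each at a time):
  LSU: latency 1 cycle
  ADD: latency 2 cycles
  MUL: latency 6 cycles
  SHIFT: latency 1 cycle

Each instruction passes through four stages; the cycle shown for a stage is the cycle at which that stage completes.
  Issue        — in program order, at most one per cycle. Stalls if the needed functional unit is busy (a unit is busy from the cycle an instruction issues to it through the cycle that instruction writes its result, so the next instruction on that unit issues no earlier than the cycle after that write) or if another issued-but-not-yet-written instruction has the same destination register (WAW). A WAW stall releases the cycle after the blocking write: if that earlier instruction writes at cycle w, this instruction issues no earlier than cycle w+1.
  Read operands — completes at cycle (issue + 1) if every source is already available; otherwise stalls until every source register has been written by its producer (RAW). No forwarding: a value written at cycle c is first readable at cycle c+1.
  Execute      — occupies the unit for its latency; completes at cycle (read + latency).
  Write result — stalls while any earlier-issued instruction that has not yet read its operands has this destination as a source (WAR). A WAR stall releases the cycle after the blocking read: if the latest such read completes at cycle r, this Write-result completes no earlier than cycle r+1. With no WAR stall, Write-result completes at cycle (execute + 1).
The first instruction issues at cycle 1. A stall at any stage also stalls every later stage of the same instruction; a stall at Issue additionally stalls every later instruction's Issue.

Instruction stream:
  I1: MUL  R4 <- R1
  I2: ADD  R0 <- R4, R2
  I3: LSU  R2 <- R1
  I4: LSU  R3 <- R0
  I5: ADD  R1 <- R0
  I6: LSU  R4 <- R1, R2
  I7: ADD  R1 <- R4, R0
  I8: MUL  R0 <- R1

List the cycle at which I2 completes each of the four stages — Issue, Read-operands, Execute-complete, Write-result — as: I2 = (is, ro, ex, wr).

I2 = (2, 10, 12, 13)

  I1 | 1 | 2 | 8 | 9
  I2 | 2 | 10 | 12 | 13   RAW R4: wait I1 write@9
  I3 | 3 | 4 | 5 | 11   WAR R2: wait I2 read@10
  I4 | 12 | 14 | 15 | 16   struct: LSU busy until I3 writes@11 · RAW R0: wait I2 write@13
  I5 | 14 | 15 | 17 | 18   struct: ADD busy until I2 writes@13
  I6 | 17 | 19 | 20 | 21   struct: LSU busy until I4 writes@16 · RAW R1: wait I5 write@18
  I7 | 19 | 22 | 24 | 25   struct: ADD busy until I5 writes@18 · RAW R4: wait I6 write@21
  I8 | 20 | 26 | 32 | 33   RAW R1: wait I7 write@25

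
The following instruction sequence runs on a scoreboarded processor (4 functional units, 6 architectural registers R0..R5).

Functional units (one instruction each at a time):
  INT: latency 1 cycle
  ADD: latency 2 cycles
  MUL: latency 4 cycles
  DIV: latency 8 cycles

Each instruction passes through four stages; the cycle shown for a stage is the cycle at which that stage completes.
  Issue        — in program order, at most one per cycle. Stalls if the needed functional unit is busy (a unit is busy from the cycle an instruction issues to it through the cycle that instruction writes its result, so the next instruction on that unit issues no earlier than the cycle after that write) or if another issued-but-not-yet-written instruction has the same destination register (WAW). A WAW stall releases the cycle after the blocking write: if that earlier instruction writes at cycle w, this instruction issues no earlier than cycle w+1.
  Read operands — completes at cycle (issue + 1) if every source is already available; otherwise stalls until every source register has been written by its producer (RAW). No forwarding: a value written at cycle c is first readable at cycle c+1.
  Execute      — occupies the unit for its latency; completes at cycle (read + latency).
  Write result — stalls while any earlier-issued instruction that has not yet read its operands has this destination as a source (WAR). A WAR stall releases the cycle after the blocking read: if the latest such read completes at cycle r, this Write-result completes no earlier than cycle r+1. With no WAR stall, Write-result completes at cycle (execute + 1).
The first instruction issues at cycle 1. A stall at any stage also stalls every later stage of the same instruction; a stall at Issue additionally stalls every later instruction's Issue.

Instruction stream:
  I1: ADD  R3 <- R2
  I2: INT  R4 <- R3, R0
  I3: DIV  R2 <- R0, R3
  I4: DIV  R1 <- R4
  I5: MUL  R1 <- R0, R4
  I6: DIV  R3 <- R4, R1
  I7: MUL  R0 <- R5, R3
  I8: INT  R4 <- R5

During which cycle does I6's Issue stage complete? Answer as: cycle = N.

cycle = 28

I1: IS=1 RO=2 EX=4 WR=5
I2: IS=2 RO=6 EX=7 WR=8  [RAW R3: wait I1 write@5]
I3: IS=3 RO=6 EX=14 WR=15  [RAW R3: wait I1 write@5]
I4: IS=16 RO=17 EX=25 WR=26  [struct: DIV busy until I3 writes@15]
I5: IS=27 RO=28 EX=32 WR=33  [WAW R1: wait I4 write@26]
I6: IS=28 RO=34 EX=42 WR=43  [RAW R1: wait I5 write@33]
I7: IS=34 RO=44 EX=48 WR=49  [struct: MUL busy until I5 writes@33; RAW R3: wait I6 write@43]
I8: IS=35 RO=36 EX=37 WR=38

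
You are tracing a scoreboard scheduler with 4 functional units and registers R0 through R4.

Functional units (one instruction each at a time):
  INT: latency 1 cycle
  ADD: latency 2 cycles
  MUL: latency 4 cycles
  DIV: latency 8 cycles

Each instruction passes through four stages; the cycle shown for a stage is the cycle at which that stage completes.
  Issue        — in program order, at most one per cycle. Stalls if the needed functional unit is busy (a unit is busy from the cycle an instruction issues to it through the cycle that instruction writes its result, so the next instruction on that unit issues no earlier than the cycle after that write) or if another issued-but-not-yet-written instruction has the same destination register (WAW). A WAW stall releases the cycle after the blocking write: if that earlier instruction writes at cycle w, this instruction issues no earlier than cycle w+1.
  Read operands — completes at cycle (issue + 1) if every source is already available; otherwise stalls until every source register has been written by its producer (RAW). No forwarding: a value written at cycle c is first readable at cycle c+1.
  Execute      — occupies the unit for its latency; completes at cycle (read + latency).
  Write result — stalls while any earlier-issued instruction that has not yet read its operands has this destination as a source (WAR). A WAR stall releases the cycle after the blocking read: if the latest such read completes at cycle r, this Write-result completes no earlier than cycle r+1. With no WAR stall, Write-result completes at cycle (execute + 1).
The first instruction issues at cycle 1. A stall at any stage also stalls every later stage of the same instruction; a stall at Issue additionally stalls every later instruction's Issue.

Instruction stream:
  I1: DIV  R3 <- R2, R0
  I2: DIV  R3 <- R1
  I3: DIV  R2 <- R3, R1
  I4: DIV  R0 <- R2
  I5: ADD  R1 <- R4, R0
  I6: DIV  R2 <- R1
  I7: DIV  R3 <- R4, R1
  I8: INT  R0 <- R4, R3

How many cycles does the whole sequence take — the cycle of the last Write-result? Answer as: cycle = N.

I1  is:1  ro:2  ex:10  wr:11
I2  is:12  ro:13  ex:21  wr:22  — struct: DIV busy until I1 writes@11
I3  is:23  ro:24  ex:32  wr:33  — struct: DIV busy until I2 writes@22
I4  is:34  ro:35  ex:43  wr:44  — struct: DIV busy until I3 writes@33
I5  is:35  ro:45  ex:47  wr:48  — RAW R0: wait I4 write@44
I6  is:45  ro:49  ex:57  wr:58  — struct: DIV busy until I4 writes@44, RAW R1: wait I5 write@48
I7  is:59  ro:60  ex:68  wr:69  — struct: DIV busy until I6 writes@58
I8  is:60  ro:70  ex:71  wr:72  — RAW R3: wait I7 write@69

cycle = 72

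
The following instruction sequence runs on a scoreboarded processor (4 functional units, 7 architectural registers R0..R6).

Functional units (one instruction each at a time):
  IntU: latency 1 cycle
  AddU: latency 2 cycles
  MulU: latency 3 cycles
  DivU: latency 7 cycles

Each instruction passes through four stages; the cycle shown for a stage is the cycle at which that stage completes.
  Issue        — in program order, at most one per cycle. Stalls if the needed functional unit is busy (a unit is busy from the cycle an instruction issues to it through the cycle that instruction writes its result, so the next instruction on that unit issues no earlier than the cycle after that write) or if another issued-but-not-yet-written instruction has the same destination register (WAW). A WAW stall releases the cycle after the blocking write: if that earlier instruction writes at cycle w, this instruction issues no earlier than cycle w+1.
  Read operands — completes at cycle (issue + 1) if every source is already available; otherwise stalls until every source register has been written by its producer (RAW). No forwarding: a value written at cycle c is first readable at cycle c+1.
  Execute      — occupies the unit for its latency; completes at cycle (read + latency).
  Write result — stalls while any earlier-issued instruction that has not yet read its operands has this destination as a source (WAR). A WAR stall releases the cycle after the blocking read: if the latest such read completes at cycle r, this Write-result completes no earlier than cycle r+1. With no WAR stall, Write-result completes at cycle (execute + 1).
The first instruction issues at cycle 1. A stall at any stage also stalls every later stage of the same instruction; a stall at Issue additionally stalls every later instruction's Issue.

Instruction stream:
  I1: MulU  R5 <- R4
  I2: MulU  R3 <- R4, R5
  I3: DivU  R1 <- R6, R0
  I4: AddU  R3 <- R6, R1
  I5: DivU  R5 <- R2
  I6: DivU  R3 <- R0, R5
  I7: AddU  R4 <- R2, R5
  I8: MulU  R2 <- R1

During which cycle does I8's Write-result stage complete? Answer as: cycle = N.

cycle = 35

t=1  I1→MulU
t=2  I1 RO
t=5  I1 EX
t=6  I1 WR R5
t=7  I2→MulU
t=8  I2 RO | I3→DivU
t=9  I3 RO
t=11  I2 EX
t=12  I2 WR R3
t=13  I4→AddU
t=16  I3 EX
t=17  I3 WR R1
t=18  I4 RO | I5→DivU
t=19  I5 RO
t=20  I4 EX
t=21  I4 WR R3
t=26  I5 EX
t=27  I5 WR R5
t=28  I6→DivU
t=29  I6 RO | I7→AddU
t=30  I7 RO | I8→MulU
t=31  I8 RO
t=32  I7 EX
t=33  I7 WR R4
t=34  I8 EX
t=35  I8 WR R2
t=36  I6 EX
t=37  I6 WR R3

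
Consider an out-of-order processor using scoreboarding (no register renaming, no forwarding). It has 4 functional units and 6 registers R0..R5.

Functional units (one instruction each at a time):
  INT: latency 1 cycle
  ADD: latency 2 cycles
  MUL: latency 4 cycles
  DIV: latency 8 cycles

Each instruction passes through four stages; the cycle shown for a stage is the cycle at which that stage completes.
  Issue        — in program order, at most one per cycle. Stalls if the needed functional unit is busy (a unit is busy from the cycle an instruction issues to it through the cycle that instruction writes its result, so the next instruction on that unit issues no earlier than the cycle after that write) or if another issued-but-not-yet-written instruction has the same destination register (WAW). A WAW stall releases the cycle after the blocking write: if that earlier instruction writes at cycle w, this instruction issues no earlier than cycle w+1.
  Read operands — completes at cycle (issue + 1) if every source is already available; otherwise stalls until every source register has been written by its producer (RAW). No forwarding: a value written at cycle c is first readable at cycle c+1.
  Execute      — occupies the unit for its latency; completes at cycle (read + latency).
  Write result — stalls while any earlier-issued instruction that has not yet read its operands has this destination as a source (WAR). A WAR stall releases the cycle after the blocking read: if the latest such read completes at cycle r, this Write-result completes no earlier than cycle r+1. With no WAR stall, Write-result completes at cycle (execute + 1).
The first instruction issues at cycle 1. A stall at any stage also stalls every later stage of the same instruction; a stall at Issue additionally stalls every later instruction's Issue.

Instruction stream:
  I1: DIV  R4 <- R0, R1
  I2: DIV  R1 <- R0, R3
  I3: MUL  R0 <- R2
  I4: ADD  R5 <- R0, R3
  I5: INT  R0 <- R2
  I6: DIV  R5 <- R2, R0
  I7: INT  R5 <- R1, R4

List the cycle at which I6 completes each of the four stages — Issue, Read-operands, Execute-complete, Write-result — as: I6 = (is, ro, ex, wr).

  I1 | 1 | 2 | 10 | 11
  I2 | 12 | 13 | 21 | 22   struct: DIV busy until I1 writes@11
  I3 | 13 | 14 | 18 | 19
  I4 | 14 | 20 | 22 | 23   RAW R0: wait I3 write@19
  I5 | 20 | 21 | 22 | 23   WAW R0: wait I3 write@19
  I6 | 24 | 25 | 33 | 34   WAW R5: wait I4 write@23
  I7 | 35 | 36 | 37 | 38   WAW R5: wait I6 write@34

I6 = (24, 25, 33, 34)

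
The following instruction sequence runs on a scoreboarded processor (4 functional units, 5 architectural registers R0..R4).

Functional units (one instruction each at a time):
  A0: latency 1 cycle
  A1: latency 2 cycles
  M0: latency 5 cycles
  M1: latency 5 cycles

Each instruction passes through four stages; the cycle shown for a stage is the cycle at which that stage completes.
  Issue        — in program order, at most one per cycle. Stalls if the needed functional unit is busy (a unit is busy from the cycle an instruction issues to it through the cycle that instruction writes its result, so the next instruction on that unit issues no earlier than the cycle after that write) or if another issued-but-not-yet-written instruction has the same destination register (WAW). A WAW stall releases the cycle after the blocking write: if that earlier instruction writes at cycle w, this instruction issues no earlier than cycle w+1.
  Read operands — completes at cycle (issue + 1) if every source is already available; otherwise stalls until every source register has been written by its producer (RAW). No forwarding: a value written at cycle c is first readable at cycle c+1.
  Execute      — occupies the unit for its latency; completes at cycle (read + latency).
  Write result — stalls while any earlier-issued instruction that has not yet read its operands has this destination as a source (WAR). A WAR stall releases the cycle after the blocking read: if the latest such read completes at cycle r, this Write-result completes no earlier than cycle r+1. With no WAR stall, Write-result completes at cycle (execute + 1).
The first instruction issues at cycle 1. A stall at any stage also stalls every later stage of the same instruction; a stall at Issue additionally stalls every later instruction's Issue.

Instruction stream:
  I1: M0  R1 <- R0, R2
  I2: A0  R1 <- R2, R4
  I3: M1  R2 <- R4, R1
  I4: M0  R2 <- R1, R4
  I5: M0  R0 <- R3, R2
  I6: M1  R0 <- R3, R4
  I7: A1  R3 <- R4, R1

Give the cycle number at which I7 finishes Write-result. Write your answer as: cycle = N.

cycle = 41

I1 -> (1, 2, 7, 8)
I2 -> (9, 10, 11, 12)  // WAW R1: wait I1 write@8
I3 -> (10, 13, 18, 19)  // RAW R1: wait I2 write@12
I4 -> (20, 21, 26, 27)  // WAW R2: wait I3 write@19
I5 -> (28, 29, 34, 35)  // struct: M0 busy until I4 writes@27
I6 -> (36, 37, 42, 43)  // WAW R0: wait I5 write@35
I7 -> (37, 38, 40, 41)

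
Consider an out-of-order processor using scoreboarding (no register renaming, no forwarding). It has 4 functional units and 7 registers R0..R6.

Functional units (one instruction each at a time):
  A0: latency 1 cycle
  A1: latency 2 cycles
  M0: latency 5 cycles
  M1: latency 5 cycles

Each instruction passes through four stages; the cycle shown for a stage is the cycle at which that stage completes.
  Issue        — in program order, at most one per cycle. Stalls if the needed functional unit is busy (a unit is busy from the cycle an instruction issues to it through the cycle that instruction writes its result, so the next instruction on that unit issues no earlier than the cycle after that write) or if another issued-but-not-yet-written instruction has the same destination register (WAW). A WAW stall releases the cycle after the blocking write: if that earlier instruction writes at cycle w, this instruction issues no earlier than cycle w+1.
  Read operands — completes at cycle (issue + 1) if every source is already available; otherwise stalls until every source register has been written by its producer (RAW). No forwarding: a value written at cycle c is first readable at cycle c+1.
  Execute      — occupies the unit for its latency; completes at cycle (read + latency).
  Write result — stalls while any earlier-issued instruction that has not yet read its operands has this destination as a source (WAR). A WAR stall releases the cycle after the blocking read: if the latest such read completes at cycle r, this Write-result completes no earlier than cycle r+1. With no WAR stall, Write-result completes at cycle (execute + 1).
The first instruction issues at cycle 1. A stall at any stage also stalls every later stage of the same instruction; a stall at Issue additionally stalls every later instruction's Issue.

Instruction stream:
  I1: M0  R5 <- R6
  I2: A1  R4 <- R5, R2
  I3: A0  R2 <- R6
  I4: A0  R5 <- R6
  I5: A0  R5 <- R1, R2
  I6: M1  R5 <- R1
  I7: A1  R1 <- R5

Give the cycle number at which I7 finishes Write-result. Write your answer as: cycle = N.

cycle = 30

[1] I1 dispatched to M0
[2] I1 operands ready; I2 dispatched to A1
[3] I3 dispatched to A0
[4] I3 operands ready
[5] I3 complete
[7] I1 complete
[8] R5←I1
[9] I2 operands ready
[10] R2←I3
[11] I2 complete; I4 dispatched to A0
[12] R4←I2; I4 operands ready
[13] I4 complete
[14] R5←I4
[15] I5 dispatched to A0
[16] I5 operands ready
[17] I5 complete
[18] R5←I5
[19] I6 dispatched to M1
[20] I6 operands ready; I7 dispatched to A1
[25] I6 complete
[26] R5←I6
[27] I7 operands ready
[29] I7 complete
[30] R1←I7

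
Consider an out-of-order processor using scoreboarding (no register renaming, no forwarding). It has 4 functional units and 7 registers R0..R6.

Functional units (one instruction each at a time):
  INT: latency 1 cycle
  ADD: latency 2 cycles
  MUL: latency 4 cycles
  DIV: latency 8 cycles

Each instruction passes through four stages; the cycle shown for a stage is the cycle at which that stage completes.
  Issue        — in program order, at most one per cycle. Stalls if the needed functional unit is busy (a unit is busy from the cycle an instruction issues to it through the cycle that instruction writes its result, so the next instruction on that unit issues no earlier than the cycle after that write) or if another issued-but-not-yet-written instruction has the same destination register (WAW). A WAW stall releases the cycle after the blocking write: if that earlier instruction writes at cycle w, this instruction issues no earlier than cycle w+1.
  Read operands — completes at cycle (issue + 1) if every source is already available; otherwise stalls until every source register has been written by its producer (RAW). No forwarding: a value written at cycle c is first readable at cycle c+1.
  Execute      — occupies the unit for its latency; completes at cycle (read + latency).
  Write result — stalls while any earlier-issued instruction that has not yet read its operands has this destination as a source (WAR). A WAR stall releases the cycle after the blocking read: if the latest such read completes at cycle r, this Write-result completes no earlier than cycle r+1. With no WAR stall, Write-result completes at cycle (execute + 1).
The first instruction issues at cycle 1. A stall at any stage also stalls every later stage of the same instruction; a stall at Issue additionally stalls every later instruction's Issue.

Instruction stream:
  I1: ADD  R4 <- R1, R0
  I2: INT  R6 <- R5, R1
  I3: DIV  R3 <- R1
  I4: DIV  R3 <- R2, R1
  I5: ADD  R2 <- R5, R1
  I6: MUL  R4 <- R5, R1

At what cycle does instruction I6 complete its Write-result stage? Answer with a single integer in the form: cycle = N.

cycle = 22

I1: IS=1 RO=2 EX=4 WR=5
I2: IS=2 RO=3 EX=4 WR=5
I3: IS=3 RO=4 EX=12 WR=13
I4: IS=14 RO=15 EX=23 WR=24  [struct: DIV busy until I3 writes@13]
I5: IS=15 RO=16 EX=18 WR=19
I6: IS=16 RO=17 EX=21 WR=22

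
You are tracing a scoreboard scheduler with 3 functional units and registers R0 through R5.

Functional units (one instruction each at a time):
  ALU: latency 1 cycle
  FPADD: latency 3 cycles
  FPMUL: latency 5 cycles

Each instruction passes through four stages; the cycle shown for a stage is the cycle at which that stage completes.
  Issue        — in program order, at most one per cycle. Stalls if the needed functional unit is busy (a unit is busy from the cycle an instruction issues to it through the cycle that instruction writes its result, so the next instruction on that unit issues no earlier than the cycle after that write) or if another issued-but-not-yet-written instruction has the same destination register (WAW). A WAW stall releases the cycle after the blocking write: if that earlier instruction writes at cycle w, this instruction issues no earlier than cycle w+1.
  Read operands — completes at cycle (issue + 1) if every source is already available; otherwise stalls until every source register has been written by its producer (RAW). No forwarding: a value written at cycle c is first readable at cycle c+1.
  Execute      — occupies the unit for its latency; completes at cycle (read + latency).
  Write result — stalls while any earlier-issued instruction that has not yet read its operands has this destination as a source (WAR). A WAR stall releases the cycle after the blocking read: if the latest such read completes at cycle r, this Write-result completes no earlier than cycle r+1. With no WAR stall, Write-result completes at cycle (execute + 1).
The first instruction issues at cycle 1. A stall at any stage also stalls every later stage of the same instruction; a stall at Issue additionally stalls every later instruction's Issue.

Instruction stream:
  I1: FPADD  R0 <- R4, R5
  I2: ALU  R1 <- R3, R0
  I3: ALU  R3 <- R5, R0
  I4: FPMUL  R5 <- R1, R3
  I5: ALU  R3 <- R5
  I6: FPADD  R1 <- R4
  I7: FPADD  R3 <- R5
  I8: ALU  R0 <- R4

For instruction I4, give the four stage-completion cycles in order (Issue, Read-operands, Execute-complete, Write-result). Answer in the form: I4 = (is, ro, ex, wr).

I4 = (11, 14, 19, 20)

c1: I1 dispatched to FPADD
c2: I1 operands ready · I2 dispatched to ALU
c5: I1 complete
c6: R0←I1
c7: I2 operands ready
c8: I2 complete
c9: R1←I2
c10: I3 dispatched to ALU
c11: I3 operands ready · I4 dispatched to FPMUL
c12: I3 complete
c13: R3←I3
c14: I4 operands ready · I5 dispatched to ALU
c15: I6 dispatched to FPADD
c16: I6 operands ready
c19: I4 complete · I6 complete
c20: R5←I4 · R1←I6
c21: I5 operands ready
c22: I5 complete
c23: R3←I5
c24: I7 dispatched to FPADD
c25: I7 operands ready · I8 dispatched to ALU
c26: I8 operands ready
c27: I8 complete
c28: I7 complete · R0←I8
c29: R3←I7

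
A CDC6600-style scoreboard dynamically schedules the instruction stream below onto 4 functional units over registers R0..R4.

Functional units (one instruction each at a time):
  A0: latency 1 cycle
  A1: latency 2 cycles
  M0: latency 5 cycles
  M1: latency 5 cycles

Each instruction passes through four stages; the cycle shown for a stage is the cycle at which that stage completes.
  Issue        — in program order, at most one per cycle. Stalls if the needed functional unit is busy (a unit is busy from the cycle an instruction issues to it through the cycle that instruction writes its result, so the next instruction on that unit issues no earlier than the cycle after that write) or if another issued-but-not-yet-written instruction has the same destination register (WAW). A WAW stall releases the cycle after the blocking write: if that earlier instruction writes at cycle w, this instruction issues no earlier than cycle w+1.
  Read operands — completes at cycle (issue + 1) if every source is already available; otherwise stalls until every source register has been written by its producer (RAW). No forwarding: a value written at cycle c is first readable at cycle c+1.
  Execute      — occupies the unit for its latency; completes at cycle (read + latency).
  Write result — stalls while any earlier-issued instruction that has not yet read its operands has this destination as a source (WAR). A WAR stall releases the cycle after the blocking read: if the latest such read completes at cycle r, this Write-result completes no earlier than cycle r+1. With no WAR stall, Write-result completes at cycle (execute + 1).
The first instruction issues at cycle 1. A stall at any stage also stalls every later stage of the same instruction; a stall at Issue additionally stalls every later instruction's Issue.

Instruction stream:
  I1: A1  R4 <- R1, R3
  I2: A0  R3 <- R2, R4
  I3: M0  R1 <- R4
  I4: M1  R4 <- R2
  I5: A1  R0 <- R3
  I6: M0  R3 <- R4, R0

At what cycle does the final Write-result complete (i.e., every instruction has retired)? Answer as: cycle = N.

cycle = 20

cycle 1: issue I1 (A1)
cycle 2: I1 read-ops · issue I2 (A0)
cycle 3: issue I3 (M0)
cycle 4: I1 finished on A1
cycle 5: I1→R4
cycle 6: I2 read-ops · I3 read-ops · issue I4 (M1)
cycle 7: I2 finished on A0 · I4 read-ops · issue I5 (A1)
cycle 8: I2→R3
cycle 9: I5 read-ops
cycle 11: I3 finished on M0 · I5 finished on A1
cycle 12: I3→R1 · I4 finished on M1 · I5→R0
cycle 13: I4→R4 · issue I6 (M0)
cycle 14: I6 read-ops
cycle 19: I6 finished on M0
cycle 20: I6→R3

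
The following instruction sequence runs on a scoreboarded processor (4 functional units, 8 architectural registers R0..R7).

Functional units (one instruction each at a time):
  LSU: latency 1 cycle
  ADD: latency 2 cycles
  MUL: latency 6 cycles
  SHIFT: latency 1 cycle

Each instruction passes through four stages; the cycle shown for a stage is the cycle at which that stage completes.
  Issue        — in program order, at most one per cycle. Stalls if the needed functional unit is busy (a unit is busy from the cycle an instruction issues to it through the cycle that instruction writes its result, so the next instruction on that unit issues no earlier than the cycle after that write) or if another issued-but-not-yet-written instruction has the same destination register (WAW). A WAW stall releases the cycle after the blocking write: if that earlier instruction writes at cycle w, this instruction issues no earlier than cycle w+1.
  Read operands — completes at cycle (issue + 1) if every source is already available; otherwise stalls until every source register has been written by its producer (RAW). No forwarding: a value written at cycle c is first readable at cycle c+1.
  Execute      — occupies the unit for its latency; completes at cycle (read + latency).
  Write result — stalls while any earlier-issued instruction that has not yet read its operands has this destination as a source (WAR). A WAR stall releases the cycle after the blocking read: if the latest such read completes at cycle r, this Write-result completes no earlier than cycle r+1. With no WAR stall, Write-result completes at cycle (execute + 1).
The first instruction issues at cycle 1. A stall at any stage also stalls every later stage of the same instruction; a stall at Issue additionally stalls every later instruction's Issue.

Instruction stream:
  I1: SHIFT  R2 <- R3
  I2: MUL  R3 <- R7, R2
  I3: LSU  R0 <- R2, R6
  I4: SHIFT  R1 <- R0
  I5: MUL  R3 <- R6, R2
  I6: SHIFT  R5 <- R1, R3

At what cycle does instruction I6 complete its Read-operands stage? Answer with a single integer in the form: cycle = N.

[1] I1→SHIFT
[2] I1 RO · I2→MUL
[3] I1 EX · I3→LSU
[4] I1 WR R2
[5] I2 RO · I3 RO · I4→SHIFT
[6] I3 EX
[7] I3 WR R0
[8] I4 RO
[9] I4 EX
[10] I4 WR R1
[11] I2 EX
[12] I2 WR R3
[13] I5→MUL
[14] I5 RO · I6→SHIFT
[20] I5 EX
[21] I5 WR R3
[22] I6 RO
[23] I6 EX
[24] I6 WR R5

cycle = 22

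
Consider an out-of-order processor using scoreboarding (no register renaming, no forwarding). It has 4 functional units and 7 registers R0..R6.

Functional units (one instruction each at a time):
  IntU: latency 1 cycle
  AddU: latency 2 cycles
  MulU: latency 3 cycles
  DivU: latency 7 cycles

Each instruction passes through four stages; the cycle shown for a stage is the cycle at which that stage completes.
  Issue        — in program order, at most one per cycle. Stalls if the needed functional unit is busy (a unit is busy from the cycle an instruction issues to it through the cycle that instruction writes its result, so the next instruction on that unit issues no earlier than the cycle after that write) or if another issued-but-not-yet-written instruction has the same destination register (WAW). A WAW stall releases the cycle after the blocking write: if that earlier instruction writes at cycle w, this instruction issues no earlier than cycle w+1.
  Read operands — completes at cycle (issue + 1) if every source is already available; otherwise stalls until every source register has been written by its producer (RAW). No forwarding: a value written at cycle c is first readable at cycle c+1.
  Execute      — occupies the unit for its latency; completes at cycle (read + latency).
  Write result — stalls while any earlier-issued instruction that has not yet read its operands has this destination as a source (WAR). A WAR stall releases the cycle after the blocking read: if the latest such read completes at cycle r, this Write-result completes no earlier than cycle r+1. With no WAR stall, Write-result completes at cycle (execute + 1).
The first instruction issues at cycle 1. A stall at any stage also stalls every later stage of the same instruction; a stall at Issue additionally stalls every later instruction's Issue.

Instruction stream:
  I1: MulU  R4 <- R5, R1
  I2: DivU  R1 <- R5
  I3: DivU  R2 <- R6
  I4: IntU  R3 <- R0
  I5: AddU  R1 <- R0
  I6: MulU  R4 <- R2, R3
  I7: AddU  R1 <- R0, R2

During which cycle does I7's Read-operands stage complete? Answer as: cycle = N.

I1: IS=1 RO=2 EX=5 WR=6
I2: IS=2 RO=3 EX=10 WR=11
I3: IS=12 RO=13 EX=20 WR=21  [struct: DivU busy until I2 writes@11]
I4: IS=13 RO=14 EX=15 WR=16
I5: IS=14 RO=15 EX=17 WR=18
I6: IS=15 RO=22 EX=25 WR=26  [RAW R2: wait I3 write@21]
I7: IS=19 RO=22 EX=24 WR=25  [struct: AddU busy until I5 writes@18; RAW R2: wait I3 write@21]

cycle = 22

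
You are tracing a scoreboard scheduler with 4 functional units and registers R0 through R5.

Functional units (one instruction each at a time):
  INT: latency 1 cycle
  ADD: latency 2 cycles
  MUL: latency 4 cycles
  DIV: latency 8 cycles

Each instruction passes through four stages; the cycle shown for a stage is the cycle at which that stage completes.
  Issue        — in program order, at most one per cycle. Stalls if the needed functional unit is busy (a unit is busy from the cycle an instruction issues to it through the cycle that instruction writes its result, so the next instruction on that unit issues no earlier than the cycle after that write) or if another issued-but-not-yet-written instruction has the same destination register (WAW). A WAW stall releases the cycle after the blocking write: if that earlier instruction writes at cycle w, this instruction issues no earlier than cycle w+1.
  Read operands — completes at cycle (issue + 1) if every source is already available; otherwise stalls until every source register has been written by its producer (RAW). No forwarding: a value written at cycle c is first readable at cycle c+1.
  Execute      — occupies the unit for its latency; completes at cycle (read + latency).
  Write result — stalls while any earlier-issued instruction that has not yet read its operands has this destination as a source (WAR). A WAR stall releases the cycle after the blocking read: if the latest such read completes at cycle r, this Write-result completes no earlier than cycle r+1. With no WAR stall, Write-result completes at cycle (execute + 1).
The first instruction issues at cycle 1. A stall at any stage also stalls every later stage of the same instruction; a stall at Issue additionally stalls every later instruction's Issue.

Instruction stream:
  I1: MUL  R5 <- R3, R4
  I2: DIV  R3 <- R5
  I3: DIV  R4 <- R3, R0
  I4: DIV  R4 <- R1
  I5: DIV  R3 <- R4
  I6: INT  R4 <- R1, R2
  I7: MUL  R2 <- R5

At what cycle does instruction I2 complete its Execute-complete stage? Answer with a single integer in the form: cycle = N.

[1] I1→MUL
[2] I1 RO; I2→DIV
[6] I1 EX
[7] I1 WR R5
[8] I2 RO
[16] I2 EX
[17] I2 WR R3
[18] I3→DIV
[19] I3 RO
[27] I3 EX
[28] I3 WR R4
[29] I4→DIV
[30] I4 RO
[38] I4 EX
[39] I4 WR R4
[40] I5→DIV
[41] I5 RO; I6→INT
[42] I6 RO; I7→MUL
[43] I6 EX; I7 RO
[44] I6 WR R4
[47] I7 EX
[48] I7 WR R2
[49] I5 EX
[50] I5 WR R3

cycle = 16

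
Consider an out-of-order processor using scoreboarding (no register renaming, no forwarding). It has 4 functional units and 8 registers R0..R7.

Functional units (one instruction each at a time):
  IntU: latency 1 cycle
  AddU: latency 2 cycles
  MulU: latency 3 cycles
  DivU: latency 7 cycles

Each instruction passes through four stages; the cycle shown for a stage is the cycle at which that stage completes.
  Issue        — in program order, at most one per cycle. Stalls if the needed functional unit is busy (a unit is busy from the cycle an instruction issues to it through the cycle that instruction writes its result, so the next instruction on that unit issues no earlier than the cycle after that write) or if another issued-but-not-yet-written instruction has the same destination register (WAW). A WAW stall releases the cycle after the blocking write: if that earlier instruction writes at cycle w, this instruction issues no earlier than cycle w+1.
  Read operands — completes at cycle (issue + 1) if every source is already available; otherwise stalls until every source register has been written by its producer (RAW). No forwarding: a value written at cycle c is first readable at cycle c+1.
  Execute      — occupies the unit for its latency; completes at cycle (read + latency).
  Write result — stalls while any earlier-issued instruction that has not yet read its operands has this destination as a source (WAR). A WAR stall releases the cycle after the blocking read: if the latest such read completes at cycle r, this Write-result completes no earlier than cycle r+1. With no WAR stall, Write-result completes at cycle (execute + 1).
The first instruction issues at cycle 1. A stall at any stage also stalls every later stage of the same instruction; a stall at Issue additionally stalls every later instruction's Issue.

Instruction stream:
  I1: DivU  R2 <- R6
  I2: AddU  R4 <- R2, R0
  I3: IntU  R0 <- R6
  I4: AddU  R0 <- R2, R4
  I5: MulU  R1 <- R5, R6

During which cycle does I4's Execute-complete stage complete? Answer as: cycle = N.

I1: IS=1 RO=2 EX=9 WR=10
I2: IS=2 RO=11 EX=13 WR=14  [RAW R2: wait I1 write@10]
I3: IS=3 RO=4 EX=5 WR=12  [WAR R0: wait I2 read@11]
I4: IS=15 RO=16 EX=18 WR=19  [struct: AddU busy until I2 writes@14]
I5: IS=16 RO=17 EX=20 WR=21

cycle = 18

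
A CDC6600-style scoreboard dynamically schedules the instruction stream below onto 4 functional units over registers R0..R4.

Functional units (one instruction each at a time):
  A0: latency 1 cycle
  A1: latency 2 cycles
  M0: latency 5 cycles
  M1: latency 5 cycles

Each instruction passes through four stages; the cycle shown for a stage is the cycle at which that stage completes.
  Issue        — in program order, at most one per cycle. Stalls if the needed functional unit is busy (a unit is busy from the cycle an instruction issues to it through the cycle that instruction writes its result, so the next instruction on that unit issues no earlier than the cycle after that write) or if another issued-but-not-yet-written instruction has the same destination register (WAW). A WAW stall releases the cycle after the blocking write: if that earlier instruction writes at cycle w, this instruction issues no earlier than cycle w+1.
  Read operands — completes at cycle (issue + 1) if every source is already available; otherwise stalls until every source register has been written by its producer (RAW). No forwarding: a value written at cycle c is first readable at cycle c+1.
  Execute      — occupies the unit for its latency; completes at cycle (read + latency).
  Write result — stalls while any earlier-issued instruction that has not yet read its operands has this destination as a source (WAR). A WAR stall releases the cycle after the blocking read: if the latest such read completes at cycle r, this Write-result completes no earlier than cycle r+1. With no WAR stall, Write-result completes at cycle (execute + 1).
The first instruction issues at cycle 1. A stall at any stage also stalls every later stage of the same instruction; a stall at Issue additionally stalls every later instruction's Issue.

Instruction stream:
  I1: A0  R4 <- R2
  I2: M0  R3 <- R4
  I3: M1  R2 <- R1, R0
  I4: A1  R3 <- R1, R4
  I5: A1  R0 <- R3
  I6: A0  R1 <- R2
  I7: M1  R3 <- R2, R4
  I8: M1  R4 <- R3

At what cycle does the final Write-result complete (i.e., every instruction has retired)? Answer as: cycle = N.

cycle = 34

t=1  I1 dispatched to A0
t=2  I1 operands ready | I2 dispatched to M0
t=3  I1 complete | I3 dispatched to M1
t=4  R4←I1 | I3 operands ready
t=5  I2 operands ready
t=9  I3 complete
t=10  I2 complete | R2←I3
t=11  R3←I2
t=12  I4 dispatched to A1
t=13  I4 operands ready
t=15  I4 complete
t=16  R3←I4
t=17  I5 dispatched to A1
t=18  I5 operands ready | I6 dispatched to A0
t=19  I6 operands ready | I7 dispatched to M1
t=20  I5 complete | I6 complete | I7 operands ready
t=21  R0←I5 | R1←I6
t=25  I7 complete
t=26  R3←I7
t=27  I8 dispatched to M1
t=28  I8 operands ready
t=33  I8 complete
t=34  R4←I8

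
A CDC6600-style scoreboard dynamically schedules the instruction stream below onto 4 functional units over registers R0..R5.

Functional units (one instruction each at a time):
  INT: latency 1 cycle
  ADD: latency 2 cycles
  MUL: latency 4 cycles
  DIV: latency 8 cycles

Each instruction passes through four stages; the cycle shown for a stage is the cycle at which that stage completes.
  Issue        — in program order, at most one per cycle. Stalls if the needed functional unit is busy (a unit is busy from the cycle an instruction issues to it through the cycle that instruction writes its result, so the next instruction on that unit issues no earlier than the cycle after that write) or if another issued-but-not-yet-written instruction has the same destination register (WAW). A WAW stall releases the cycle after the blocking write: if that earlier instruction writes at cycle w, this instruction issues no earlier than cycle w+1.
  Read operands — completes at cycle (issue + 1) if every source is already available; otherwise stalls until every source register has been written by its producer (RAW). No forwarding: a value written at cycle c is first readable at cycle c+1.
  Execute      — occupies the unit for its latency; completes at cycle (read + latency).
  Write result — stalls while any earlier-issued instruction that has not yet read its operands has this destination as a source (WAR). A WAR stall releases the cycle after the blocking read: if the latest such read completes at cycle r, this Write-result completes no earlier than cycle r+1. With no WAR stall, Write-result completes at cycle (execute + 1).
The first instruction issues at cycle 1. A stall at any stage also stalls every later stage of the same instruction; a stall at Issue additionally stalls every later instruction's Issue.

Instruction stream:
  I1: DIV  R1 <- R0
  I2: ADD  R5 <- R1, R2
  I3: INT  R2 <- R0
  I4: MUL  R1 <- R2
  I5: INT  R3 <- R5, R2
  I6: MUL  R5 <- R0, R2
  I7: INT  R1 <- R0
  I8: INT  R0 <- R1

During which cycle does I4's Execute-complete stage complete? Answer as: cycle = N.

cycle = 18

[I1] 1/2/10/11
[I2] 2/12/14/15  (RAW R1: wait I1 write@11)
[I3] 3/4/5/13  (WAR R2: wait I2 read@12)
[I4] 12/14/18/19  (WAW R1: wait I1 write@11; RAW R2: wait I3 write@13)
[I5] 14/16/17/18  (struct: INT busy until I3 writes@13; RAW R5: wait I2 write@15)
[I6] 20/21/25/26  (struct: MUL busy until I4 writes@19)
[I7] 21/22/23/24
[I8] 25/26/27/28  (struct: INT busy until I7 writes@24)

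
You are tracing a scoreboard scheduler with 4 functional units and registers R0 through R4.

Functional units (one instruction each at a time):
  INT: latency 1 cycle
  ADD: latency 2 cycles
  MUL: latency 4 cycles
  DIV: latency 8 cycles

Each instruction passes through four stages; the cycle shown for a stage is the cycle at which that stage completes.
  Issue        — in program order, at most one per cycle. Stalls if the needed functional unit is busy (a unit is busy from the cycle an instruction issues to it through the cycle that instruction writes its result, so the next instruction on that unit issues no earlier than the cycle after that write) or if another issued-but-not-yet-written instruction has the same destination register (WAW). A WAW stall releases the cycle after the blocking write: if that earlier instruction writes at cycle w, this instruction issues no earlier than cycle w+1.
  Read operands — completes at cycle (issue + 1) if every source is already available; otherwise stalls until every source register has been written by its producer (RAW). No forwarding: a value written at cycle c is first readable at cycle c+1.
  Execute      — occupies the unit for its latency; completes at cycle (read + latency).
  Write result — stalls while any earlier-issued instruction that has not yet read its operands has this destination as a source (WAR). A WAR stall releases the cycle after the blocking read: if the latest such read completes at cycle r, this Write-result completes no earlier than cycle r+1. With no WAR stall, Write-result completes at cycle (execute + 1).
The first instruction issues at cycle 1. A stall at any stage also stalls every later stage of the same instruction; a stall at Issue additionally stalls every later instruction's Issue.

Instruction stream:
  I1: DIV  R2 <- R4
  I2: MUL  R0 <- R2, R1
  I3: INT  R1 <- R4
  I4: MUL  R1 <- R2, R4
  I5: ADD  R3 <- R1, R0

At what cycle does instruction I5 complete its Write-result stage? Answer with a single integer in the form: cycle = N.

cycle = 28

  I1 | 1 | 2 | 10 | 11
  I2 | 2 | 12 | 16 | 17   RAW R2: wait I1 write@11
  I3 | 3 | 4 | 5 | 13   WAR R1: wait I2 read@12
  I4 | 18 | 19 | 23 | 24   struct: MUL busy until I2 writes@17
  I5 | 19 | 25 | 27 | 28   RAW R1: wait I4 write@24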